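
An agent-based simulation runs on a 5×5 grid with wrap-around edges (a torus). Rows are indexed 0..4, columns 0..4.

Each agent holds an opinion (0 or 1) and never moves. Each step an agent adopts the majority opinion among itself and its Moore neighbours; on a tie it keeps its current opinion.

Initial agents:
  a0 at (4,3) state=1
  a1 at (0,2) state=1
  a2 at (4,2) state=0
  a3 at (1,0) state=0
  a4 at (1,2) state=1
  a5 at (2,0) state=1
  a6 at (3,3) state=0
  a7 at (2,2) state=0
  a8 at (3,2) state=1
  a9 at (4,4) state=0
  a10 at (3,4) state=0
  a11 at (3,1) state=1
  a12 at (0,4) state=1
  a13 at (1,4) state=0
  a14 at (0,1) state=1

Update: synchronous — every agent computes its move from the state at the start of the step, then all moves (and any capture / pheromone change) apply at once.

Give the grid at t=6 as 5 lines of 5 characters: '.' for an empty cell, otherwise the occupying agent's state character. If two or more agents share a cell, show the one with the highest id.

t=1: a0@(4,3):1 a1@(0,2):1 a2@(4,2):1 a3@(1,0):1 a4@(1,2):1 a5@(2,0):0 a6@(3,3):0 a7@(2,2):1 a8@(3,2):1 a9@(4,4):0 a10@(3,4):0 a11@(3,1):1 a12@(0,4):0 a13@(1,4):0 a14@(0,1):1
t=2: a0@(4,3):1 a1@(0,2):1 a2@(4,2):1 a3@(1,0):0 a4@(1,2):1 a5@(2,0):0 a6@(3,3):1 a7@(2,2):1 a8@(3,2):1 a9@(4,4):0 a10@(3,4):0 a11@(3,1):1 a12@(0,4):0 a13@(1,4):0 a14@(0,1):1
t=3: (unchanged — steady state)

.11.0
0.1.0
0.1..
.1110
..110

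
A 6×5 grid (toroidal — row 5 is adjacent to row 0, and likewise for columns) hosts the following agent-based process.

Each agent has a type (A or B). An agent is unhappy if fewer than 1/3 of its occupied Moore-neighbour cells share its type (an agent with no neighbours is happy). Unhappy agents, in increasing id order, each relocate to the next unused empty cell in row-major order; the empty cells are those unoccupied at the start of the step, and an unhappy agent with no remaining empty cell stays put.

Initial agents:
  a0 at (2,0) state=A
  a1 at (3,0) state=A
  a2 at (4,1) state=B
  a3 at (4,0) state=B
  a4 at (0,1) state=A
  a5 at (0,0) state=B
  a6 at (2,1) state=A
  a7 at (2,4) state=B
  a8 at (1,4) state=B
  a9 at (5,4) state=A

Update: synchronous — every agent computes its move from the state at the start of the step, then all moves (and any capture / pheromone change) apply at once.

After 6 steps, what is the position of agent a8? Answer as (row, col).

(1, 4)

t=1: a0@(2,0):A a1@(3,0):A a2@(4,1):B a3@(4,0):B a4@(0,2):A a5@(0,0):B a6@(2,1):A a7@(2,4):B a8@(1,4):B a9@(0,3):A
t=2: (unchanged — steady state)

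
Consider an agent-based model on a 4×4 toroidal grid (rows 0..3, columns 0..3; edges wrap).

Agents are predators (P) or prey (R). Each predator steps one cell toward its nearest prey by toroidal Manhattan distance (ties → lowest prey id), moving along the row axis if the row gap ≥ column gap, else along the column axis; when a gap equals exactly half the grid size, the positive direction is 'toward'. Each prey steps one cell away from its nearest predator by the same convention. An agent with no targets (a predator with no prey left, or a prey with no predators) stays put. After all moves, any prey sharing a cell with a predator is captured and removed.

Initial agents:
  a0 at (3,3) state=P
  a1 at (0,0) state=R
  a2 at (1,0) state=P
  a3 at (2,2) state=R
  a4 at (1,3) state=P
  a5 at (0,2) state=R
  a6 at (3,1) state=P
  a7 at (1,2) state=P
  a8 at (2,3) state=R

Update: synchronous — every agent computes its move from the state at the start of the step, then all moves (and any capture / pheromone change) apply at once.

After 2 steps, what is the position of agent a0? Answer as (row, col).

t=1: a0@(2,3):P a1@(3,0):R a2@(0,0):P a3@(3,2):R a4@(2,3):P a5@(3,2):R a6@(0,1):P a7@(2,2):P a8@(1,3):R
t=2: a0@(1,3):P a1@(2,0):R a2@(3,0):P a3@(0,2):R a4@(1,3):P a5@(0,2):R a6@(3,1):P a7@(3,2):P a8@(0,3):R

(1, 3)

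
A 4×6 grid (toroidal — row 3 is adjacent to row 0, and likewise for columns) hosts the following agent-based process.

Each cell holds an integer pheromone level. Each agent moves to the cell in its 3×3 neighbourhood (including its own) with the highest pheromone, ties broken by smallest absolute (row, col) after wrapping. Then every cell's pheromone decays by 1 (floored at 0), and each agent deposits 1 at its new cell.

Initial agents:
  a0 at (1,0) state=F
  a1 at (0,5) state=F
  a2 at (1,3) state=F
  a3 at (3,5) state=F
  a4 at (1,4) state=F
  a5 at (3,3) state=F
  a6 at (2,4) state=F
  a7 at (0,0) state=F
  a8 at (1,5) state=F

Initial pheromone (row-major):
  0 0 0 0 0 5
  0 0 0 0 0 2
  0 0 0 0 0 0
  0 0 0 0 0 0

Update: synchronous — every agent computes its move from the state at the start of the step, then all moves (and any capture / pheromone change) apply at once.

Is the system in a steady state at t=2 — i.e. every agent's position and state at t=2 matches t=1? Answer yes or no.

t=1: a0@(0,5) a1@(0,5) a2@(0,2) a3@(0,5) a4@(0,5) a5@(0,2) a6@(1,5) a7@(0,5) a8@(0,5) | pheromone: 0 0 2 0 0 10 / 0 0 0 0 0 2 / 0 0 0 0 0 0 / 0 0 0 0 0 0
t=2: a0@(0,5) a1@(0,5) a2@(0,2) a3@(0,5) a4@(0,5) a5@(0,2) a6@(0,5) a7@(0,5) a8@(0,5) | pheromone: 0 0 3 0 0 16 / 0 0 0 0 0 1 / 0 0 0 0 0 0 / 0 0 0 0 0 0

no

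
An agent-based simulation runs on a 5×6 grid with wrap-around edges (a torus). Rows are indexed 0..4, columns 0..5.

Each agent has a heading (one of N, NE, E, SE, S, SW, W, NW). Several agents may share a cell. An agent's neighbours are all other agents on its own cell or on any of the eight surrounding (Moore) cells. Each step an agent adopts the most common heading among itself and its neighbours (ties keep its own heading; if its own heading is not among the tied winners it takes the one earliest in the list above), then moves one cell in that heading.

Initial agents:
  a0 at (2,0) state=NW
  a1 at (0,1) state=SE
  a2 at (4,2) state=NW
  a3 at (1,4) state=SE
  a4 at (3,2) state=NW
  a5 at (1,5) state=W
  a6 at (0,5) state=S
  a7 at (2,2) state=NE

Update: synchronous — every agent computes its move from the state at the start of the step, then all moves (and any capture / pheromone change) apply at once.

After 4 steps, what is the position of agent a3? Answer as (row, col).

t=1: a0@(1,5):NW a1@(1,2):SE a2@(3,1):NW a3@(2,5):SE a4@(2,1):NW a5@(1,4):W a6@(1,5):S a7@(1,3):NE
t=2: a0@(0,4):NW a1@(2,3):SE a2@(2,0):NW a3@(3,0):SE a4@(1,0):NW a5@(1,3):W a6@(2,5):S a7@(0,4):NE
t=3: a0@(4,3):NW a1@(3,4):SE a2@(1,5):NW a3@(4,1):SE a4@(0,5):NW a5@(1,2):W a6@(1,4):NW a7@(4,5):NE
t=4: a0@(3,2):NW a1@(4,5):SE a2@(0,4):NW a3@(0,2):SE a4@(4,4):NW a5@(1,1):W a6@(0,3):NW a7@(3,0):NE

(0, 2)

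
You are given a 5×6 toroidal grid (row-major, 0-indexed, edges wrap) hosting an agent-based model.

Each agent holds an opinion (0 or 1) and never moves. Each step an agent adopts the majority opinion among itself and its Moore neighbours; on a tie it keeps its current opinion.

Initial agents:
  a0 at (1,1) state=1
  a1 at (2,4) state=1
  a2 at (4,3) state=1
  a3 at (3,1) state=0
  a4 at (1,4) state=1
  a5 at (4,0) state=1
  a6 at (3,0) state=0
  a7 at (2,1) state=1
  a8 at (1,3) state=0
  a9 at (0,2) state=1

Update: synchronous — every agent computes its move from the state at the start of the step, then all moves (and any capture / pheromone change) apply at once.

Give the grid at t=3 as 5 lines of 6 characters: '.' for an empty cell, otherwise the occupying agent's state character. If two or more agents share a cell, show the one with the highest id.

..1...
.1.11.
.1..1.
00....
0..1..

t=1: a0@(1,1):1 a1@(2,4):1 a2@(4,3):1 a3@(3,1):0 a4@(1,4):1 a5@(4,0):0 a6@(3,0):0 a7@(2,1):1 a8@(1,3):1 a9@(0,2):1
t=2: (unchanged — steady state)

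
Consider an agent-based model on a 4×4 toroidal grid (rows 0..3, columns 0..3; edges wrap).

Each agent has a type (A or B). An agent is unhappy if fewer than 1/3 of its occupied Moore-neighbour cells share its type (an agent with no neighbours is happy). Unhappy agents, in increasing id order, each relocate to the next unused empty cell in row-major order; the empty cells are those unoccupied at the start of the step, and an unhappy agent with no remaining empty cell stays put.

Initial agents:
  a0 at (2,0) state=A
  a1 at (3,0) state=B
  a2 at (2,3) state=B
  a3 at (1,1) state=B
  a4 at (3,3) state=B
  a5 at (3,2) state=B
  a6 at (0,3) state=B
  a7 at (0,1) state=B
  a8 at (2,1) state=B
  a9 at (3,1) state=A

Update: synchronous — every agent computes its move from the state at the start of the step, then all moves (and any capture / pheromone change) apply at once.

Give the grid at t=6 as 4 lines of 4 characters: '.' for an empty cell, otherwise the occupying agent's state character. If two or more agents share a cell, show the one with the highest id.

.B.B
ABA.
.B.B
B.BB

t=1: a0@(0,0):A a1@(3,0):B a2@(2,3):B a3@(1,1):B a4@(3,3):B a5@(3,2):B a6@(0,3):B a7@(0,1):B a8@(2,1):B a9@(0,2):A
t=2: a0@(1,0):A a1@(3,0):B a2@(2,3):B a3@(1,1):B a4@(3,3):B a5@(3,2):B a6@(0,3):B a7@(0,1):B a8@(2,1):B a9@(1,2):A
t=3: a0@(0,0):A a1@(3,0):B a2@(2,3):B a3@(1,1):B a4@(3,3):B a5@(3,2):B a6@(0,3):B a7@(0,1):B a8@(2,1):B a9@(0,2):A
t=4: a0@(1,0):A a1@(3,0):B a2@(2,3):B a3@(1,1):B a4@(3,3):B a5@(3,2):B a6@(0,3):B a7@(0,1):B a8@(2,1):B a9@(1,2):A
t=5: a0@(0,0):A a1@(3,0):B a2@(2,3):B a3@(1,1):B a4@(3,3):B a5@(3,2):B a6@(0,3):B a7@(0,1):B a8@(2,1):B a9@(0,2):A
t=6: a0@(1,0):A a1@(3,0):B a2@(2,3):B a3@(1,1):B a4@(3,3):B a5@(3,2):B a6@(0,3):B a7@(0,1):B a8@(2,1):B a9@(1,2):A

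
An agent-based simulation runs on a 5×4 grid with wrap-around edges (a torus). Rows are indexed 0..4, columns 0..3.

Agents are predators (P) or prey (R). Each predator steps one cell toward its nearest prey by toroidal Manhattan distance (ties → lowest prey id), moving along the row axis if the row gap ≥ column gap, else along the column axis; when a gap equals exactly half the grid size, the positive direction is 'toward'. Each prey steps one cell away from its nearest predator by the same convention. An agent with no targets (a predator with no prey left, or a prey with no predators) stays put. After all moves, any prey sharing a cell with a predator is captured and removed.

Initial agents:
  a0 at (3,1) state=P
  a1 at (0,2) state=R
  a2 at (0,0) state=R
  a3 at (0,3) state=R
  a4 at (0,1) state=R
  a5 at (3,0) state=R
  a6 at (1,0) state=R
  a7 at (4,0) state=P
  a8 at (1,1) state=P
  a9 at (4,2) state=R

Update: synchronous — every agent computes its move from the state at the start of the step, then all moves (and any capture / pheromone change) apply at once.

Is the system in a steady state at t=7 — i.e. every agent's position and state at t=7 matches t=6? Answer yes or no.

no

t=1: a0@(3,0):P a1@(4,2):R a2@(1,0):R a3@(1,3):R a4@(4,1):R a5@(3,3):R a6@(1,3):R a7@(0,0):P a8@(0,1):P a9@(0,2):R
t=2: a0@(3,3):P a1@(3,2):R a2@(2,0):R a3@(2,3):R a4@(3,1):R a5@(3,2):R a6@(2,3):R a7@(1,0):P a8@(4,1):P a9@(0,3):R
t=3: a0@(3,2):P a2@(3,0):R a3@(1,3):R a4@(2,1):R a6@(1,3):R a7@(2,0):P a8@(3,1):P a9@(1,3):R
t=4: a0@(3,3):P a2@(4,0):R a3@(0,3):R a4@(2,2):R a6@(0,3):R a7@(3,0):P a8@(3,0):P a9@(0,3):R
t=5: a0@(4,3):P a2@(0,0):R a3@(1,3):R a4@(1,2):R a6@(1,3):R a7@(4,0):P a8@(4,0):P a9@(1,3):R
t=6: a0@(0,3):P a2@(1,0):R a3@(2,3):R a4@(2,2):R a6@(2,3):R a7@(0,0):P a8@(0,0):P a9@(2,3):R
t=7: a0@(1,3):P a2@(2,0):R a3@(3,3):R a4@(3,2):R a6@(3,3):R a7@(1,0):P a8@(1,0):P a9@(3,3):R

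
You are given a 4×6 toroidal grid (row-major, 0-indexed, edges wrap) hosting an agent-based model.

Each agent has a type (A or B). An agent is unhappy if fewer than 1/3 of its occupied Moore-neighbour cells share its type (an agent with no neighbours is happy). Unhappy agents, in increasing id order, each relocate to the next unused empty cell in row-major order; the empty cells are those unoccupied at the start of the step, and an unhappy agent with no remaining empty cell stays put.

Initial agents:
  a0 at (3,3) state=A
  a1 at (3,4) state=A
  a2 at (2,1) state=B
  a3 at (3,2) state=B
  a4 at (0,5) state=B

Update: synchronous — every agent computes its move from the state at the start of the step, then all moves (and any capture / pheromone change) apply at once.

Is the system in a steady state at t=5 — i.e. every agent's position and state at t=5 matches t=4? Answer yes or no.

yes

t=1: a0@(3,3):A a1@(3,4):A a2@(2,1):B a3@(3,2):B a4@(0,0):B
t=2: (unchanged — steady state)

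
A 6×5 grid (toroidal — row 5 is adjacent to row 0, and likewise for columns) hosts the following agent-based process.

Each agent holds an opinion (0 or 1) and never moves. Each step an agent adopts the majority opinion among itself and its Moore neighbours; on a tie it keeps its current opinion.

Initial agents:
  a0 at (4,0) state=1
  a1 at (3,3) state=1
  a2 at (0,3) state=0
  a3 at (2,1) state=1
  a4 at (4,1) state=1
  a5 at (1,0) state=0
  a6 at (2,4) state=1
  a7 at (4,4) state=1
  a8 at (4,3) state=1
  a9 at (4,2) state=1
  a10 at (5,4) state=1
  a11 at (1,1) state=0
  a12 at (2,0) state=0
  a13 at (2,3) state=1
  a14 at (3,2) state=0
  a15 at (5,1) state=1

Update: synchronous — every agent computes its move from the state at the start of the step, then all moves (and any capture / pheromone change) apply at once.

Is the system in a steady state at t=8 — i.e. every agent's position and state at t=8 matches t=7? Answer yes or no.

t=1: a0@(4,0):1 a1@(3,3):1 a2@(0,3):0 a3@(2,1):0 a4@(4,1):1 a5@(1,0):0 a6@(2,4):1 a7@(4,4):1 a8@(4,3):1 a9@(4,2):1 a10@(5,4):1 a11@(1,1):0 a12@(2,0):0 a13@(2,3):1 a14@(3,2):1 a15@(5,1):1
t=2: (unchanged — steady state)

yes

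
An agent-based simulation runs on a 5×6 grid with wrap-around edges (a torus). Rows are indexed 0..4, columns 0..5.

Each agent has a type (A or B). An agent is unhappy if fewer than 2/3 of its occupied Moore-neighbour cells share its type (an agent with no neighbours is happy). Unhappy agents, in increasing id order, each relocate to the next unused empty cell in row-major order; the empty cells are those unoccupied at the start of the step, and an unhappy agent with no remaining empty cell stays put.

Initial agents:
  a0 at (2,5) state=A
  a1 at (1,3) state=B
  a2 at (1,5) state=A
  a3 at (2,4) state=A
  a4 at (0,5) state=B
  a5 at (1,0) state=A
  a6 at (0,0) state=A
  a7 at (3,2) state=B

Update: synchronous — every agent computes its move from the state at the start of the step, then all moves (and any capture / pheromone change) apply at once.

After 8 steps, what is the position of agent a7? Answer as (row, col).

t=1: a0@(2,5):A a1@(0,1):B a2@(1,5):A a3@(2,4):A a4@(0,2):B a5@(1,0):A a6@(0,0):A a7@(3,2):B
t=2: a0@(2,5):A a1@(0,3):B a2@(1,5):A a3@(2,4):A a4@(0,2):B a5@(1,0):A a6@(0,0):A a7@(3,2):B
t=3: (unchanged — steady state)

(3, 2)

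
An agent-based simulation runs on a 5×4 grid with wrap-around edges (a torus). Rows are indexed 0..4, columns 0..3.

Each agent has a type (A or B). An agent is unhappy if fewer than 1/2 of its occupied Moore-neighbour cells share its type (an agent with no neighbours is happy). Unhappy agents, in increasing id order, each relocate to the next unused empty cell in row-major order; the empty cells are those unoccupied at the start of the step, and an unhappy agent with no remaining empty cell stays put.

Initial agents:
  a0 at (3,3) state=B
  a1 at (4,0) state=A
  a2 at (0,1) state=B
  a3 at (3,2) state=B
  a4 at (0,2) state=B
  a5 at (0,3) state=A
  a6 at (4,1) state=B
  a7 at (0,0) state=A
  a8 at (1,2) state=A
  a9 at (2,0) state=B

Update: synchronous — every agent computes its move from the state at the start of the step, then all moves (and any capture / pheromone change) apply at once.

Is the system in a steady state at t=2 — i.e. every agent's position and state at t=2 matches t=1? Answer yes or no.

t=1: a0@(3,3):B a1@(1,0):A a2@(1,1):B a3@(3,2):B a4@(0,2):B a5@(0,3):A a6@(4,1):B a7@(0,0):A a8@(1,3):A a9@(2,0):B
t=2: (unchanged — steady state)

yes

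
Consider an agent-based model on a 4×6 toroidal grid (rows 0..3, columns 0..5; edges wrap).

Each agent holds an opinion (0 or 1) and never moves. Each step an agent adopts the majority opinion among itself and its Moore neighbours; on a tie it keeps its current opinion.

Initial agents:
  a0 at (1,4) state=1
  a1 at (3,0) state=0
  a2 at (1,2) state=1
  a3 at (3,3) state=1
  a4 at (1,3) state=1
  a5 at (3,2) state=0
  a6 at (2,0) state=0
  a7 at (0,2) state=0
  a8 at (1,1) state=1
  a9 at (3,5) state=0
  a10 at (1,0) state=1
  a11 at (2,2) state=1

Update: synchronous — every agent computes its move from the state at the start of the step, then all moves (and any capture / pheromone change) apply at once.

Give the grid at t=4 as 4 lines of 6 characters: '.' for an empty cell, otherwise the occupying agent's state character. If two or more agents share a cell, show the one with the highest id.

t=1: a0@(1,4):1 a1@(3,0):0 a2@(1,2):1 a3@(3,3):1 a4@(1,3):1 a5@(3,2):0 a6@(2,0):0 a7@(0,2):1 a8@(1,1):1 a9@(3,5):0 a10@(1,0):1 a11@(2,2):1
t=2: a0@(1,4):1 a1@(3,0):0 a2@(1,2):1 a3@(3,3):1 a4@(1,3):1 a5@(3,2):1 a6@(2,0):0 a7@(0,2):1 a8@(1,1):1 a9@(3,5):0 a10@(1,0):1 a11@(2,2):1
t=3: (unchanged — steady state)

..1...
11111.
0.1...
0.11.0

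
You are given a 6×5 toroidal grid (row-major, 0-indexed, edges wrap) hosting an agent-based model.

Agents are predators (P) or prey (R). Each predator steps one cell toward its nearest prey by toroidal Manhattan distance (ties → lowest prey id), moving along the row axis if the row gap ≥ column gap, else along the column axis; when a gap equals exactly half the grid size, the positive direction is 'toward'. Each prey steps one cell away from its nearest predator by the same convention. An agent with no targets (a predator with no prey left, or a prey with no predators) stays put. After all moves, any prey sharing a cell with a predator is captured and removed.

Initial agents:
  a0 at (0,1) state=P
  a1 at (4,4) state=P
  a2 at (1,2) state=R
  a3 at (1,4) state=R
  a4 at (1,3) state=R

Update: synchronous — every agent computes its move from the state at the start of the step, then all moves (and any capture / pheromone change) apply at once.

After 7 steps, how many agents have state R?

3

t=1: a0@(1,1):P a1@(5,4):P a2@(2,2):R a3@(1,3):R a4@(1,4):R
t=2: a0@(2,1):P a1@(0,4):P a2@(3,2):R a3@(1,4):R a4@(1,3):R
t=3: a0@(3,1):P a1@(1,4):P a2@(4,2):R a3@(2,4):R a4@(2,3):R
t=4: a0@(4,1):P a1@(2,4):P a2@(5,2):R a3@(3,4):R a4@(3,3):R
t=5: a0@(5,1):P a1@(3,4):P a2@(0,2):R a3@(4,4):R a4@(4,3):R
t=6: a0@(0,1):P a1@(4,4):P a2@(1,2):R a3@(5,4):R a4@(5,3):R
t=7: a0@(1,1):P a1@(5,4):P a2@(2,2):R a3@(0,4):R a4@(0,3):R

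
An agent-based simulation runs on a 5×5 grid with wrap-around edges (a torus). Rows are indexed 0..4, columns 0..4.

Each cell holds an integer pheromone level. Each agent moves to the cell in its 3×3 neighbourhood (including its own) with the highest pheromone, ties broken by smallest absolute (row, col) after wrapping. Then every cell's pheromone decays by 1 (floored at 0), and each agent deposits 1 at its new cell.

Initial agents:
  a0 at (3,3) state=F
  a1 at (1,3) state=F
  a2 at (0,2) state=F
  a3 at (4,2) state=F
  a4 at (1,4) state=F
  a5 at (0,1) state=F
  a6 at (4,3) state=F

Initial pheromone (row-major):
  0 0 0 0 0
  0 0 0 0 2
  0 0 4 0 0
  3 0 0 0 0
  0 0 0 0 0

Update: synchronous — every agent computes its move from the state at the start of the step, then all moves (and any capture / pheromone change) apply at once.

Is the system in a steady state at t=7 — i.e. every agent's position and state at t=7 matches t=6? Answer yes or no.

t=1: a0@(2,2) a1@(2,2) a2@(0,1) a3@(0,1) a4@(1,4) a5@(0,0) a6@(0,2) | pheromone: 1 2 1 0 0 / 0 0 0 0 2 / 0 0 5 0 0 / 2 0 0 0 0 / 0 0 0 0 0
t=2: a0@(2,2) a1@(2,2) a2@(0,1) a3@(0,1) a4@(1,4) a5@(0,1) a6@(0,1) | pheromone: 0 5 0 0 0 / 0 0 0 0 2 / 0 0 6 0 0 / 1 0 0 0 0 / 0 0 0 0 0
t=3: a0@(2,2) a1@(2,2) a2@(0,1) a3@(0,1) a4@(1,4) a5@(0,1) a6@(0,1) | pheromone: 0 8 0 0 0 / 0 0 0 0 2 / 0 0 7 0 0 / 0 0 0 0 0 / 0 0 0 0 0
t=4: a0@(2,2) a1@(2,2) a2@(0,1) a3@(0,1) a4@(1,4) a5@(0,1) a6@(0,1) | pheromone: 0 11 0 0 0 / 0 0 0 0 2 / 0 0 8 0 0 / 0 0 0 0 0 / 0 0 0 0 0
t=5: a0@(2,2) a1@(2,2) a2@(0,1) a3@(0,1) a4@(1,4) a5@(0,1) a6@(0,1) | pheromone: 0 14 0 0 0 / 0 0 0 0 2 / 0 0 9 0 0 / 0 0 0 0 0 / 0 0 0 0 0
t=6: a0@(2,2) a1@(2,2) a2@(0,1) a3@(0,1) a4@(1,4) a5@(0,1) a6@(0,1) | pheromone: 0 17 0 0 0 / 0 0 0 0 2 / 0 0 10 0 0 / 0 0 0 0 0 / 0 0 0 0 0
t=7: a0@(2,2) a1@(2,2) a2@(0,1) a3@(0,1) a4@(1,4) a5@(0,1) a6@(0,1) | pheromone: 0 20 0 0 0 / 0 0 0 0 2 / 0 0 11 0 0 / 0 0 0 0 0 / 0 0 0 0 0

yes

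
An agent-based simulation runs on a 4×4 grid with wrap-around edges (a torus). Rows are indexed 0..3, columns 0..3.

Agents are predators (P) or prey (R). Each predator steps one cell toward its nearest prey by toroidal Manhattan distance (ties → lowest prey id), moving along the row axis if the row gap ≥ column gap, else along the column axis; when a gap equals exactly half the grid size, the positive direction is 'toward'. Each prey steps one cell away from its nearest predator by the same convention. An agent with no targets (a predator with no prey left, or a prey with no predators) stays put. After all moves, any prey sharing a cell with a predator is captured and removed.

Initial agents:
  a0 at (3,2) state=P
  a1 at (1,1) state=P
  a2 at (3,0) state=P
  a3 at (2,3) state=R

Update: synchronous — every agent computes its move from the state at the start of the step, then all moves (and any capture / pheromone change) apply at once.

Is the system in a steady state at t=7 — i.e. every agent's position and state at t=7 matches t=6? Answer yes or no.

t=1: a0@(2,2):P a1@(1,2):P a2@(2,0):P a3@(1,3):R
t=2: a0@(1,2):P a1@(1,3):P a2@(1,0):P
t=3: (unchanged — steady state)

yes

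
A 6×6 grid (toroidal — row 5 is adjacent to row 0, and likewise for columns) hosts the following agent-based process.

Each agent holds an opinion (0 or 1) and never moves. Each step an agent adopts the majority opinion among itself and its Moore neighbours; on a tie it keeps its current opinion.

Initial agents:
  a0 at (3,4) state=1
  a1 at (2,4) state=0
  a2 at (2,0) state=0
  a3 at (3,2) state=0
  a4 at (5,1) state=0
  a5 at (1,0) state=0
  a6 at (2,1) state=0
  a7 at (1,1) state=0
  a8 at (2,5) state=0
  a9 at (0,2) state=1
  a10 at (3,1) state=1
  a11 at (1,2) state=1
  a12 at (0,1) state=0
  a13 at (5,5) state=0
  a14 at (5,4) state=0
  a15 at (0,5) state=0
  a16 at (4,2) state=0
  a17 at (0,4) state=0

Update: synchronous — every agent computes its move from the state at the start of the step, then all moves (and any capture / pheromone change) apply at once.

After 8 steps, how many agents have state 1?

0

t=1: a0@(3,4):0 a1@(2,4):0 a2@(2,0):0 a3@(3,2):0 a4@(5,1):0 a5@(1,0):0 a6@(2,1):0 a7@(1,1):0 a8@(2,5):0 a9@(0,2):0 a10@(3,1):0 a11@(1,2):0 a12@(0,1):0 a13@(5,5):0 a14@(5,4):0 a15@(0,5):0 a16@(4,2):0 a17@(0,4):0
t=2: (unchanged — steady state)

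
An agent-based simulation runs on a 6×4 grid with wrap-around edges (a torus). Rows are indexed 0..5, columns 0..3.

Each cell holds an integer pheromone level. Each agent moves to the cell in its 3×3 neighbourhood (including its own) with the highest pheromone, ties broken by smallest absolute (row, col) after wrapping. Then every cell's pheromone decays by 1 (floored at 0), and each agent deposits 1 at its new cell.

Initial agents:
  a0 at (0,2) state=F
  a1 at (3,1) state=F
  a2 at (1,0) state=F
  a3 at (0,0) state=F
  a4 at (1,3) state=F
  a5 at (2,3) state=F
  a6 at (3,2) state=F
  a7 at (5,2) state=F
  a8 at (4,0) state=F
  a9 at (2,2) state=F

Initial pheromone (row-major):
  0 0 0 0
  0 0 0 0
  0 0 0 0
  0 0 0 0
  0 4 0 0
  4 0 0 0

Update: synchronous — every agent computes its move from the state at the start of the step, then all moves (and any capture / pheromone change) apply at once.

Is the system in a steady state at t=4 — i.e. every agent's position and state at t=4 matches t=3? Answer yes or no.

no

t=1: a0@(0,1) a1@(4,1) a2@(0,0) a3@(5,0) a4@(0,0) a5@(1,0) a6@(4,1) a7@(4,1) a8@(4,1) a9@(1,1) | pheromone: 2 1 0 0 / 1 1 0 0 / 0 0 0 0 / 0 0 0 0 / 0 7 0 0 / 4 0 0 0
t=2: a0@(5,0) a1@(4,1) a2@(5,0) a3@(4,1) a4@(5,0) a5@(0,0) a6@(4,1) a7@(4,1) a8@(4,1) a9@(0,0) | pheromone: 3 0 0 0 / 0 0 0 0 / 0 0 0 0 / 0 0 0 0 / 0 11 0 0 / 6 0 0 0
t=3: a0@(4,1) a1@(4,1) a2@(4,1) a3@(4,1) a4@(4,1) a5@(5,0) a6@(4,1) a7@(4,1) a8@(4,1) a9@(5,0) | pheromone: 2 0 0 0 / 0 0 0 0 / 0 0 0 0 / 0 0 0 0 / 0 18 0 0 / 7 0 0 0
t=4: a0@(4,1) a1@(4,1) a2@(4,1) a3@(4,1) a4@(4,1) a5@(4,1) a6@(4,1) a7@(4,1) a8@(4,1) a9@(4,1) | pheromone: 1 0 0 0 / 0 0 0 0 / 0 0 0 0 / 0 0 0 0 / 0 27 0 0 / 6 0 0 0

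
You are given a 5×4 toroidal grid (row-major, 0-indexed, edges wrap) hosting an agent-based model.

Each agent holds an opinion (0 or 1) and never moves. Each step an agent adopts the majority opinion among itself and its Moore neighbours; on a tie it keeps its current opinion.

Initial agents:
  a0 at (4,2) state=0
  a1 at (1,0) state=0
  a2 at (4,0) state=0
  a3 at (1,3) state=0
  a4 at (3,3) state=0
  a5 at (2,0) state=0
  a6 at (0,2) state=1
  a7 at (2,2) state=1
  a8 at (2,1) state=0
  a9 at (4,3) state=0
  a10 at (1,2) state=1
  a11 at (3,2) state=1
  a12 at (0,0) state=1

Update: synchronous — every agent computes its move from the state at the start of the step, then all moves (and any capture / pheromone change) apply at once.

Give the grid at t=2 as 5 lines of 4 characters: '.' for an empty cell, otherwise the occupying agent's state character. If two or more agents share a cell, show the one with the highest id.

t=1: a0@(4,2):0 a1@(1,0):0 a2@(4,0):0 a3@(1,3):1 a4@(3,3):0 a5@(2,0):0 a6@(0,2):0 a7@(2,2):1 a8@(2,1):0 a9@(4,3):0 a10@(1,2):1 a11@(3,2):0 a12@(0,0):0
t=2: a0@(4,2):0 a1@(1,0):0 a2@(4,0):0 a3@(1,3):0 a4@(3,3):0 a5@(2,0):0 a6@(0,2):0 a7@(2,2):1 a8@(2,1):0 a9@(4,3):0 a10@(1,2):1 a11@(3,2):0 a12@(0,0):0

0.0.
0.10
001.
..00
0.00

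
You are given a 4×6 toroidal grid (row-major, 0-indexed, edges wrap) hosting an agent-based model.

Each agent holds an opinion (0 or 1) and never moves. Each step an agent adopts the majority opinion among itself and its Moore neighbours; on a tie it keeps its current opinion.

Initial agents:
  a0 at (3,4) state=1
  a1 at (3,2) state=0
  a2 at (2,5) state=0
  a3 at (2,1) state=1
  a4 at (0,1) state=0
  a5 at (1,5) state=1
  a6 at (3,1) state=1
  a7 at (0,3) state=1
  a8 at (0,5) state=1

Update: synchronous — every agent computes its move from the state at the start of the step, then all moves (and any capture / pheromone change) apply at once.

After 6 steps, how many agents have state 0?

0

t=1: a0@(3,4):1 a1@(3,2):1 a2@(2,5):1 a3@(2,1):1 a4@(0,1):0 a5@(1,5):1 a6@(3,1):1 a7@(0,3):1 a8@(0,5):1
t=2: a0@(3,4):1 a1@(3,2):1 a2@(2,5):1 a3@(2,1):1 a4@(0,1):1 a5@(1,5):1 a6@(3,1):1 a7@(0,3):1 a8@(0,5):1
t=3: (unchanged — steady state)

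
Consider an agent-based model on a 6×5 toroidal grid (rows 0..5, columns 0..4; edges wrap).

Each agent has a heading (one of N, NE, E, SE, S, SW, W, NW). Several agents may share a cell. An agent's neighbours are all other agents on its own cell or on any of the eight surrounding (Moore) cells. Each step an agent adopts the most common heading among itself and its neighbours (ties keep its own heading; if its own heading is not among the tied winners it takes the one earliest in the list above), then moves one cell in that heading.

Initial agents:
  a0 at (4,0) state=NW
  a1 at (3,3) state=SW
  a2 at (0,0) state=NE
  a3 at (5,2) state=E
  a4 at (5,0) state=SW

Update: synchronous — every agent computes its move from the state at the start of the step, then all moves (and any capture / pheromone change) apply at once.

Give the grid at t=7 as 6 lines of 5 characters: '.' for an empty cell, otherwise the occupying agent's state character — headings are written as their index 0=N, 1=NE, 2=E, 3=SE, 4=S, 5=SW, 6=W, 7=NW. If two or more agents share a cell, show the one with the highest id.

t=1: a0@(3,4):NW a1@(4,2):SW a2@(5,1):NE a3@(5,3):E a4@(0,4):SW
t=2: a0@(2,3):NW a1@(5,1):SW a2@(4,2):NE a3@(0,2):SW a4@(1,3):SW
t=3: a0@(1,2):NW a1@(0,0):SW a2@(3,3):NE a3@(1,1):SW a4@(2,2):SW
t=4: a0@(2,1):SW a1@(1,4):SW a2@(2,4):NE a3@(2,0):SW a4@(3,1):SW
t=5: a0@(3,0):SW a1@(2,3):SW a2@(3,3):SW a3@(3,4):SW a4@(4,0):SW
t=6: a0@(4,4):SW a1@(3,2):SW a2@(4,2):SW a3@(4,3):SW a4@(5,4):SW
t=7: a0@(5,3):SW a1@(4,1):SW a2@(5,1):SW a3@(5,2):SW a4@(0,3):SW

...5.
.....
.....
.....
.5...
.555.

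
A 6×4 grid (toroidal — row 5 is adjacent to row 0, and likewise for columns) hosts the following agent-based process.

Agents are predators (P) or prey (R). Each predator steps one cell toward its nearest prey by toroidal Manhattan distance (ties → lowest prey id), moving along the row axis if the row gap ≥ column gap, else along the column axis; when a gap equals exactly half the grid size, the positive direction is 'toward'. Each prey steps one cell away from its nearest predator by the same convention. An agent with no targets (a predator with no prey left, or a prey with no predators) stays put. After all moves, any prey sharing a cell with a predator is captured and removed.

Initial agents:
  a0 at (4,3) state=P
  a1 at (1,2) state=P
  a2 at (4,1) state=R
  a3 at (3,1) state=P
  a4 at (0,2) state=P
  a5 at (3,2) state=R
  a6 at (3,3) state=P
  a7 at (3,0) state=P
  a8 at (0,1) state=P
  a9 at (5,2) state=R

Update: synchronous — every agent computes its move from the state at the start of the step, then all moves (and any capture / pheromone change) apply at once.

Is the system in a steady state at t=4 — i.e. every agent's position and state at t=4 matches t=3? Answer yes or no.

yes

t=1: a0@(4,0):P a1@(2,2):P a3@(4,1):P a4@(5,2):P a5@(3,3):R a6@(3,2):P a7@(4,0):P a8@(5,1):P a9@(4,2):R
t=2: a0@(3,0):P a1@(3,2):P a3@(4,2):P a4@(4,2):P a6@(3,3):P a7@(3,0):P a8@(4,1):P a9@(4,3):R
t=3: a0@(4,0):P a1@(4,2):P a3@(4,3):P a4@(4,3):P a6@(4,3):P a7@(4,0):P a8@(4,2):P
t=4: (unchanged — steady state)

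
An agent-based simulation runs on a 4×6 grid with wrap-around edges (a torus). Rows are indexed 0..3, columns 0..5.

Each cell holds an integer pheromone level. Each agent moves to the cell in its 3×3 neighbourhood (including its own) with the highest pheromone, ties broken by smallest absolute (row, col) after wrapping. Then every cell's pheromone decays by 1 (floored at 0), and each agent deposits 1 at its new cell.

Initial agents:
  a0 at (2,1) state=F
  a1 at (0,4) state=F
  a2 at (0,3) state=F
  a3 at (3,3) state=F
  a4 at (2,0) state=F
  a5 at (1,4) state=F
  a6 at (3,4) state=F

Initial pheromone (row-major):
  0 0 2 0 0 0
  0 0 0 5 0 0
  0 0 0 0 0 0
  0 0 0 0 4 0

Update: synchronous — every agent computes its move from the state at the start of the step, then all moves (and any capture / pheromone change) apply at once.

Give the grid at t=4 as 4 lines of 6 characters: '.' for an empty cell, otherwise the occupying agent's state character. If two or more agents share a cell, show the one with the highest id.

......
F..F..
......
....F.

t=1: a0@(1,0) a1@(1,3) a2@(1,3) a3@(3,4) a4@(1,0) a5@(1,3) a6@(3,4) | pheromone: 0 0 1 0 0 0 / 2 0 0 7 0 0 / 0 0 0 0 0 0 / 0 0 0 0 5 0
t=2: a0@(1,0) a1@(1,3) a2@(1,3) a3@(3,4) a4@(1,0) a5@(1,3) a6@(3,4) | pheromone: 0 0 0 0 0 0 / 3 0 0 9 0 0 / 0 0 0 0 0 0 / 0 0 0 0 6 0
t=3: a0@(1,0) a1@(1,3) a2@(1,3) a3@(3,4) a4@(1,0) a5@(1,3) a6@(3,4) | pheromone: 0 0 0 0 0 0 / 4 0 0 11 0 0 / 0 0 0 0 0 0 / 0 0 0 0 7 0
t=4: a0@(1,0) a1@(1,3) a2@(1,3) a3@(3,4) a4@(1,0) a5@(1,3) a6@(3,4) | pheromone: 0 0 0 0 0 0 / 5 0 0 13 0 0 / 0 0 0 0 0 0 / 0 0 0 0 8 0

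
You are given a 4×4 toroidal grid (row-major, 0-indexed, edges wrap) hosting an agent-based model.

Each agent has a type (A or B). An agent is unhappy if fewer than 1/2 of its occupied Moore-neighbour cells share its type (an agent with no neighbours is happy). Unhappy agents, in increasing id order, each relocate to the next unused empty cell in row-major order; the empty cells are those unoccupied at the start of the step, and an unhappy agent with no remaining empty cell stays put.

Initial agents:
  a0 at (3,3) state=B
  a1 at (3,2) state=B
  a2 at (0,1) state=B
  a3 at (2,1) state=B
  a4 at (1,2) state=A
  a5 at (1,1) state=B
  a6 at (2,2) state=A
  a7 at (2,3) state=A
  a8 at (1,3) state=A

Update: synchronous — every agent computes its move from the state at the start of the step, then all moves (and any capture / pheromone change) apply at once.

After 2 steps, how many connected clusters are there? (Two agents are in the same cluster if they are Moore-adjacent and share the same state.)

t=1: a0@(0,0):B a1@(3,2):B a2@(0,1):B a3@(2,1):B a4@(1,2):A a5@(1,1):B a6@(0,2):A a7@(2,3):A a8@(1,3):A
t=2: a0@(0,0):B a1@(3,2):B a2@(0,1):B a3@(2,1):B a4@(1,2):A a5@(1,1):B a6@(0,3):A a7@(2,3):A a8@(1,3):A

2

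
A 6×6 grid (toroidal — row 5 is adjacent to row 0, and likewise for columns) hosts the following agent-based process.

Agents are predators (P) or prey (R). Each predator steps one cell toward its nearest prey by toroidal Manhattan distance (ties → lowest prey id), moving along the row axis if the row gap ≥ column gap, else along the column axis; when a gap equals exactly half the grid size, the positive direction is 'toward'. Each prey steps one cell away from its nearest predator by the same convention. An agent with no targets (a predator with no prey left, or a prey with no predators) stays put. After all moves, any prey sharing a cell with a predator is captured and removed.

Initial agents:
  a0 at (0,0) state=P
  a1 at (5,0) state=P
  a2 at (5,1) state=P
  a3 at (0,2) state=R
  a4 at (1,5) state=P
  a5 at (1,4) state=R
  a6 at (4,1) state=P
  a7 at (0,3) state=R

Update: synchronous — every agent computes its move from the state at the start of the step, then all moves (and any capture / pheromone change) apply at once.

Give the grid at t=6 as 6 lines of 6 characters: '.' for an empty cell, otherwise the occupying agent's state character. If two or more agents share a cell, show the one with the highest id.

....RR
......
......
......
.PP...
..R...

t=1: a0@(0,1):P a1@(5,1):P a2@(0,1):P a3@(0,3):R a4@(1,4):P a5@(1,3):R a6@(5,1):P a7@(0,2):R
t=2: a0@(0,2):P a1@(0,1):P a2@(0,2):P a3@(0,4):R a4@(1,3):P a5@(1,2):R a6@(0,1):P a7@(0,3):R
t=3: a0@(1,2):P a1@(1,1):P a2@(1,2):P a3@(0,5):R a4@(1,2):P a5@(2,2):R a6@(1,1):P a7@(0,4):R
t=4: a0@(2,2):P a1@(2,1):P a2@(2,2):P a3@(0,4):R a4@(2,2):P a5@(3,2):R a6@(2,1):P a7@(0,5):R
t=5: a0@(3,2):P a1@(3,1):P a2@(3,2):P a3@(5,4):R a4@(3,2):P a5@(4,2):R a6@(3,1):P a7@(5,5):R
t=6: a0@(4,2):P a1@(4,1):P a2@(4,2):P a3@(0,4):R a4@(4,2):P a5@(5,2):R a6@(4,1):P a7@(0,5):R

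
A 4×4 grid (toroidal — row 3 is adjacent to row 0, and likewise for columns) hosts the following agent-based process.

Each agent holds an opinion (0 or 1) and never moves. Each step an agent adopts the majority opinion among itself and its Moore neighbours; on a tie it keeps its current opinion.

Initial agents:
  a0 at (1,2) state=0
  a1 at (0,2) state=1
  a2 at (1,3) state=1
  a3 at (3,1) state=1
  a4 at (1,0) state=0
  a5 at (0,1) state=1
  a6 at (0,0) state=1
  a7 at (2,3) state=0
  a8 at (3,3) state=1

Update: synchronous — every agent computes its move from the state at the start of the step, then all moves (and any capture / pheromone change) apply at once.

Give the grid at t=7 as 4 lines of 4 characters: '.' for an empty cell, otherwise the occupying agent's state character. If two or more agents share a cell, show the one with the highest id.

t=1: a0@(1,2):1 a1@(0,2):1 a2@(1,3):1 a3@(3,1):1 a4@(1,0):1 a5@(0,1):1 a6@(0,0):1 a7@(2,3):0 a8@(3,3):1
t=2: a0@(1,2):1 a1@(0,2):1 a2@(1,3):1 a3@(3,1):1 a4@(1,0):1 a5@(0,1):1 a6@(0,0):1 a7@(2,3):1 a8@(3,3):1
t=3: (unchanged — steady state)

111.
1.11
...1
.1.1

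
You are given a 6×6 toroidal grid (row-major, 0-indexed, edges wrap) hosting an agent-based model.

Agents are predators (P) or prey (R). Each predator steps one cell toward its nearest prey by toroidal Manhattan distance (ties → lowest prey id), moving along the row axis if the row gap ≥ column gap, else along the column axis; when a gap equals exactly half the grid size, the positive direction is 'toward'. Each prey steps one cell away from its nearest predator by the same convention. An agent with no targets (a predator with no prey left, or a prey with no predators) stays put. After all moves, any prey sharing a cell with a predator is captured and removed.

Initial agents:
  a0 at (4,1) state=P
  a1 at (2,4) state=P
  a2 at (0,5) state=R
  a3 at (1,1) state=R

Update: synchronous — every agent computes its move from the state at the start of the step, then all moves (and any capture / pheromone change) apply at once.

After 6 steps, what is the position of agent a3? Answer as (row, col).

(5, 1)

t=1: a0@(5,1):P a1@(1,4):P a2@(5,5):R a3@(0,1):R
t=2: a0@(0,1):P a1@(0,4):P a2@(5,4):R a3@(1,1):R
t=3: a0@(1,1):P a1@(5,4):P a2@(4,4):R a3@(2,1):R
t=4: a0@(2,1):P a1@(4,4):P a2@(3,4):R a3@(3,1):R
t=5: a0@(3,1):P a1@(3,4):P a2@(2,4):R a3@(4,1):R
t=6: a0@(4,1):P a1@(2,4):P a2@(1,4):R a3@(5,1):R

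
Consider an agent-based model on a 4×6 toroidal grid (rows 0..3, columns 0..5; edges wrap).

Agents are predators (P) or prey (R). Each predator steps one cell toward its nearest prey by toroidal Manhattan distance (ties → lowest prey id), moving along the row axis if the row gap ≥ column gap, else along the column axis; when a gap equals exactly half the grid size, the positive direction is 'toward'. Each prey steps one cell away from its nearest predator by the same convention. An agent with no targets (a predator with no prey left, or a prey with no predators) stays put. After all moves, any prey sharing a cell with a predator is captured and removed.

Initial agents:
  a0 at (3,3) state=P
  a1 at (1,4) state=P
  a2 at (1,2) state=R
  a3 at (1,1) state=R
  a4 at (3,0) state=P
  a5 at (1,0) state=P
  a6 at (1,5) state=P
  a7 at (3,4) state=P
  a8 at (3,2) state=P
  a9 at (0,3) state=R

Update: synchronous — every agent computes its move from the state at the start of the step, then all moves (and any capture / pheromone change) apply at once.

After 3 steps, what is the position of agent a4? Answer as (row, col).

t=1: a0@(0,3):P a1@(1,3):P a3@(1,2):R a4@(0,0):P a5@(1,1):P a6@(1,0):P a7@(0,4):P a8@(0,2):P
t=2: a0@(1,3):P a1@(1,2):P a4@(0,1):P a5@(1,2):P a6@(1,1):P a7@(0,3):P a8@(1,2):P
t=3: (unchanged — steady state)

(0, 1)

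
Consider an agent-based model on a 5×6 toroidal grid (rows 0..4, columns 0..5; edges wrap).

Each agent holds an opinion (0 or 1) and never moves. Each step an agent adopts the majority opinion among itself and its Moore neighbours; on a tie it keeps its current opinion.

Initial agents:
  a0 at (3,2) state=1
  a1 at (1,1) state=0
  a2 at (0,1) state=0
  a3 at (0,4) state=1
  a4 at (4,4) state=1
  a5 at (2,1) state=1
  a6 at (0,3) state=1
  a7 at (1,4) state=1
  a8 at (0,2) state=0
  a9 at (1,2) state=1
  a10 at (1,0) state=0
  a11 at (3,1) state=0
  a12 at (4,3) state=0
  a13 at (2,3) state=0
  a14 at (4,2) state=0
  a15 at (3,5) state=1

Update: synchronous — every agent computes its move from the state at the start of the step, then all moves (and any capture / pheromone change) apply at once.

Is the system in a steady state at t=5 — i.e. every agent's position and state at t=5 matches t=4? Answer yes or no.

yes

t=1: a0@(3,2):0 a1@(1,1):0 a2@(0,1):0 a3@(0,4):1 a4@(4,4):1 a5@(2,1):1 a6@(0,3):1 a7@(1,4):1 a8@(0,2):0 a9@(1,2):0 a10@(1,0):0 a11@(3,1):0 a12@(4,3):1 a13@(2,3):1 a14@(4,2):0 a15@(3,5):1
t=2: a0@(3,2):0 a1@(1,1):0 a2@(0,1):0 a3@(0,4):1 a4@(4,4):1 a5@(2,1):0 a6@(0,3):1 a7@(1,4):1 a8@(0,2):0 a9@(1,2):0 a10@(1,0):0 a11@(3,1):0 a12@(4,3):1 a13@(2,3):1 a14@(4,2):0 a15@(3,5):1
t=3: (unchanged — steady state)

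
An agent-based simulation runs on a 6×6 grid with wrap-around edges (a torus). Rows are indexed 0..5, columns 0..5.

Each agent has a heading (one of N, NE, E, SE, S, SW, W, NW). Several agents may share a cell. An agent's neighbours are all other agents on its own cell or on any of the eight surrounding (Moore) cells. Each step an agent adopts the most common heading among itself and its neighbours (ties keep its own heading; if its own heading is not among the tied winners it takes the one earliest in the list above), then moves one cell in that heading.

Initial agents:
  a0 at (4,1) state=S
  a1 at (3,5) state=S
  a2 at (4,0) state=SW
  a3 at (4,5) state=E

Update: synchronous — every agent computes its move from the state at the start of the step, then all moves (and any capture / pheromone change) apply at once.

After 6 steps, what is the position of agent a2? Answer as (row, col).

t=1: a0@(5,1):S a1@(4,5):S a2@(5,0):S a3@(4,0):E
t=2: a0@(0,1):S a1@(5,5):S a2@(0,0):S a3@(5,0):S
t=3: a0@(1,1):S a1@(0,5):S a2@(1,0):S a3@(0,0):S
t=4: a0@(2,1):S a1@(1,5):S a2@(2,0):S a3@(1,0):S
t=5: a0@(3,1):S a1@(2,5):S a2@(3,0):S a3@(2,0):S
t=6: a0@(4,1):S a1@(3,5):S a2@(4,0):S a3@(3,0):S

(4, 0)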